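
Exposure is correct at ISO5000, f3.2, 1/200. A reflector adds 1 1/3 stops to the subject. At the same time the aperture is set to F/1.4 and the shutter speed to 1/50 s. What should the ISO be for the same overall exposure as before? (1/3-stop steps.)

Scene light: 1 1/3 stops brighter.
Aperture: f/3.2 → f/2.8 → f/2.5 → f/2.2 → f/2 → f/1.8 → f/1.6 → f/1.4 — 2 1/3 stops wider (brighter).
Shutter speed: 1/200 → 1/160 → 1/125 → 1/100 → 1/80 → 1/60 → 1/50 — 2 stops slower (brighter).
Net so far: 5 2/3 stops brighter. ISO: 5000 → 4000 → 3200 → 2500 → 2000 → 1600 → 1250 → 1000 → 800 → 640 → 500 → 400 → 320 → 250 → 200 → 160 → 125 → 100.

ISO 100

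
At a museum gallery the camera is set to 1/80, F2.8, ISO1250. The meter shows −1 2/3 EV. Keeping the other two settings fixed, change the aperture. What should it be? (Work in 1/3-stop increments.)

Underexposed by 1 2/3 stops → need 1 2/3 stops brighter.
Aperture: f/2.8 → f/2.5 → f/2.2 → f/2 → f/1.8 → f/1.6.

f/1.6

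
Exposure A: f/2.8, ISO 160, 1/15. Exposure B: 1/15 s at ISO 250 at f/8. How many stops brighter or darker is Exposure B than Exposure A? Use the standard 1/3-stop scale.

Aperture: f/2.8 → f/3.2 → f/3.5 → f/4 → f/4.5 → f/5 → f/5.6 → f/6.3 → f/7.1 → f/8 — 3 stops stopped down (darker).
Shutter speed: unchanged.
ISO: 160 → 200 → 250 — 2/3 stop raised (brighter).
Net: −3 +2/3 = −2 1/3 stops.

2 1/3 stops darker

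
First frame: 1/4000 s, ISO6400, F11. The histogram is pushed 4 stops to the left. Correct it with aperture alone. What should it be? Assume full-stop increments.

f/2.8

Underexposed by 4 stops → need 4 stops brighter.
Aperture: f/11 → f/8 → f/5.6 → f/4 → f/2.8.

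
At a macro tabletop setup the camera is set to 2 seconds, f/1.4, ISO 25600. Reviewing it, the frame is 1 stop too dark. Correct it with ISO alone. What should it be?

Underexposed by 1 stop → need 1 stop brighter.
ISO: 25600 → 51200.

ISO 51200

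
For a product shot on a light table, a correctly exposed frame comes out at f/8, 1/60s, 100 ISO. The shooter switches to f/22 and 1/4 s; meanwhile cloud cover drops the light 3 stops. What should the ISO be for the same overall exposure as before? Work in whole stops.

ISO 400

Scene light: 3 stops darker.
Aperture: f/8 → f/11 → f/16 → f/22 — 3 stops smaller aperture (darker).
Shutter speed: 1/60 → 1/30 → 1/15 → 1/8 → 1/4 — 4 stops slower (brighter).
Net so far: 2 stops darker. ISO: 100 → 200 → 400.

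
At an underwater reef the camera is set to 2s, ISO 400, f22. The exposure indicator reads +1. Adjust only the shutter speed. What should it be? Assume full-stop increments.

Overexposed by 1 stop → need 1 stop darker.
Shutter speed: 2 → 1.

1 s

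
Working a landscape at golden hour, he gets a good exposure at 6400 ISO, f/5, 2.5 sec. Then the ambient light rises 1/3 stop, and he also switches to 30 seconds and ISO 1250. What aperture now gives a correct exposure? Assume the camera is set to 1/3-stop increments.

f/9

Scene light: 1/3 stop brighter.
Shutter speed: 2.5 → 3.2 → 4 → 5 → 6 → 8 → 10 → 13 → 15 → 20 → 25 → 30 — 3 2/3 stops longer (brighter).
ISO: 6400 → 5000 → 4000 → 3200 → 2500 → 2000 → 1600 → 1250 — 2 1/3 stops dropped (darker).
Net so far: 1 2/3 stops brighter. Aperture: f/5 → f/5.6 → f/6.3 → f/7.1 → f/8 → f/9.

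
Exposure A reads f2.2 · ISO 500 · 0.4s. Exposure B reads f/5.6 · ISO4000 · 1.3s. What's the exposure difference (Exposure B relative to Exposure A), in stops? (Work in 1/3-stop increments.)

Aperture: f/2.2 → f/2.5 → f/2.8 → f/3.2 → f/3.5 → f/4 → f/4.5 → f/5 → f/5.6 — 2 2/3 stops smaller aperture (darker).
Shutter speed: 0.4 → 0.5 → 0.6 → 0.8 → 1 → 1.3 — 1 2/3 stops slower (brighter).
ISO: 500 → 640 → 800 → 1000 → 1250 → 1600 → 2000 → 2500 → 3200 → 4000 — 3 stops raised (brighter).
Net: −2 2/3 +1 2/3 +3 = +2 stops.

2 stops brighter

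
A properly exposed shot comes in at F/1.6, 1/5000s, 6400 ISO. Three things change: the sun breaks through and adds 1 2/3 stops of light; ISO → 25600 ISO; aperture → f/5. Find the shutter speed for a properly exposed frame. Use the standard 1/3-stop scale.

Scene light: 1 2/3 stops brighter.
ISO: 6400 → 8000 → 10000 → 12800 → 16000 → 20000 → 25600 — 2 stops raised (brighter).
Aperture: f/1.6 → f/1.8 → f/2 → f/2.2 → f/2.5 → f/2.8 → f/3.2 → f/3.5 → f/4 → f/4.5 → f/5 — 3 1/3 stops stopped down (darker).
Net so far: 1/3 stop brighter. Shutter speed: 1/5000 → 1/6400.

1/6400s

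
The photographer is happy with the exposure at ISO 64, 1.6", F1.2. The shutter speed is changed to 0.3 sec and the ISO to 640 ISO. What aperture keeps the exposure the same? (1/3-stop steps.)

Shutter speed: 1.6 → 1.3 → 1 → 0.8 → 0.6 → 0.5 → 0.4 → 0.3 — 2 1/3 stops shorter (darker).
ISO: 64 → 80 → 100 → 125 → 160 → 200 → 250 → 320 → 400 → 500 → 640 — 3 1/3 stops higher (brighter).
Net change so far: 1 stop brighter. Offset with the aperture: f/1.2 → f/1.4 → f/1.6 → f/1.8.

f/1.8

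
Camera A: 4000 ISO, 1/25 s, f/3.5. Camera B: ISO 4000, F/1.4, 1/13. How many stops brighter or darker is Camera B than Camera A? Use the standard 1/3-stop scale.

Aperture: f/3.5 → f/3.2 → f/2.8 → f/2.5 → f/2.2 → f/2 → f/1.8 → f/1.6 → f/1.4 — 2 2/3 stops opened up (brighter).
Shutter speed: 1/25 → 1/20 → 1/15 → 1/13 — 1 stop slower (brighter).
ISO: unchanged.
Net: +2 2/3 +1 = +3 2/3 stops.

3 2/3 stops brighter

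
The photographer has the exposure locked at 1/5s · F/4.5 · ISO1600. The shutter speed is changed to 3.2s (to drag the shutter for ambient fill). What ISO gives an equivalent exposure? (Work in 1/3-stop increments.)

ISO 100

Shutter speed: 1/5 → 1/4 → 0.3 → 0.4 → 0.5 → 0.6 → 0.8 → 1 → 1.3 → 1.6 → 2 → 2.5 → 3.2 — 4 stops slower (brighter).
Need 4 stops darker from the ISO: 1600 → 1250 → 1000 → 800 → 640 → 500 → 400 → 320 → 250 → 200 → 160 → 125 → 100.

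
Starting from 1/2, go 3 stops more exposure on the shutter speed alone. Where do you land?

4 s

Shutter speed: 1/2 → 1 → 2 → 4 — 3 stops slower (brighter).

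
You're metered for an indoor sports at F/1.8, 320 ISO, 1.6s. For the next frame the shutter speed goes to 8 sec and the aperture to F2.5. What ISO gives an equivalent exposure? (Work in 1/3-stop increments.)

ISO 125

Shutter speed: 1.6 → 2 → 2.5 → 3.2 → 4 → 5 → 6 → 8 — 2 1/3 stops slower (brighter).
Aperture: f/1.8 → f/2 → f/2.2 → f/2.5 — 1 stop smaller aperture (darker).
Net change so far: 1 1/3 stops brighter. Offset with the ISO: 320 → 250 → 200 → 160 → 125.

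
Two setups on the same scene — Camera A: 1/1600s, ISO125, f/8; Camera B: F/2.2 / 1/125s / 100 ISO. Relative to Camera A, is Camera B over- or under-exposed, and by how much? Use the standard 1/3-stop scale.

Aperture: f/8 → f/7.1 → f/6.3 → f/5.6 → f/5 → f/4.5 → f/4 → f/3.5 → f/3.2 → f/2.8 → f/2.5 → f/2.2 — 3 2/3 stops opened up (brighter).
Shutter speed: 1/1600 → 1/1250 → 1/1000 → 1/800 → 1/640 → 1/500 → 1/400 → 1/320 → 1/250 → 1/200 → 1/160 → 1/125 — 3 2/3 stops slower (brighter).
ISO: 125 → 100 — 1/3 stop dropped (darker).
Net: +3 2/3 +3 2/3 −1/3 = +7 stops.

7 stops brighter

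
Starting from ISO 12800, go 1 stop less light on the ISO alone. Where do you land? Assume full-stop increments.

ISO 6400

ISO: 12800 → 6400 — 1 stop lower (darker).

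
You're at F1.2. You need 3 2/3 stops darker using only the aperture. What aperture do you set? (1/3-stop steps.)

Aperture: f/1.2 → f/1.4 → f/1.6 → f/1.8 → f/2 → f/2.2 → f/2.5 → f/2.8 → f/3.2 → f/3.5 → f/4 → f/4.5 — 3 2/3 stops narrower (darker).

f/4.5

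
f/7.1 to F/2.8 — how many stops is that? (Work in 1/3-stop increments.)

f/7.1 → f/6.3 → f/5.6 → f/5 → f/4.5 → f/4 → f/3.5 → f/3.2 → f/2.8 — count the steps: 8 third-stops = 2 2/3 stops.

2 2/3 stops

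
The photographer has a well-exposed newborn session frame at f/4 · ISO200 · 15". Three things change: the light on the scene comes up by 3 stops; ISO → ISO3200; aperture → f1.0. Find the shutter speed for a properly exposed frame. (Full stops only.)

Scene light: 3 stops brighter.
ISO: 200 → 400 → 800 → 1600 → 3200 — 4 stops higher (brighter).
Aperture: f/4 → f/2.8 → f/2 → f/1.4 → f/1.0 — 4 stops larger aperture (brighter).
Net so far: 11 stops brighter. Shutter speed: 15 → 8 → 4 → 2 → 1 → 1/2 → 1/4 → 1/8 → 1/15 → 1/30 → 1/60 → 1/125.

1/125s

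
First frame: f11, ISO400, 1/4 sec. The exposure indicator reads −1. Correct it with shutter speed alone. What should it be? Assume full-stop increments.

Underexposed by 1 stop → need 1 stop brighter.
Shutter speed: 1/4 → 1/2.

1/2s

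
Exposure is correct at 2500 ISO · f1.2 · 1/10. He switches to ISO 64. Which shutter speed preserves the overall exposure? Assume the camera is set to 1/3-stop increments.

4 s

ISO: 2500 → 2000 → 1600 → 1250 → 1000 → 800 → 640 → 500 → 400 → 320 → 250 → 200 → 160 → 125 → 100 → 80 → 64 — 5 1/3 stops lower (darker).
Need 5 1/3 stops brighter from the shutter speed: 1/10 → 1/8 → 1/6 → 1/5 → 1/4 → 0.3 → 0.4 → 0.5 → 0.6 → 0.8 → 1 → 1.3 → 1.6 → 2 → 2.5 → 3.2 → 4.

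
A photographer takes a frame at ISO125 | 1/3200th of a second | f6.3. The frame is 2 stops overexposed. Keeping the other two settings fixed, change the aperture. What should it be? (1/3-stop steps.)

Overexposed by 2 stops → need 2 stops darker.
Aperture: f/6.3 → f/7.1 → f/8 → f/9 → f/10 → f/11 → f/13.

f/13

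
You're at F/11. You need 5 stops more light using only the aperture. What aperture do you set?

f/2

Aperture: f/11 → f/8 → f/5.6 → f/4 → f/2.8 → f/2 — 5 stops opened up (brighter).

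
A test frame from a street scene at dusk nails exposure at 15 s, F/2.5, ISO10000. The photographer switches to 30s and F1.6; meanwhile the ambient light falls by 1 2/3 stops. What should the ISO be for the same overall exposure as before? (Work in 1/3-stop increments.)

Scene light: 1 2/3 stops darker.
Shutter speed: 15 → 20 → 25 → 30 — 1 stop slower (brighter).
Aperture: f/2.5 → f/2.2 → f/2 → f/1.8 → f/1.6 — 1 1/3 stops opened up (brighter).
Net so far: 2/3 stop brighter. ISO: 10000 → 8000 → 6400.

ISO 6400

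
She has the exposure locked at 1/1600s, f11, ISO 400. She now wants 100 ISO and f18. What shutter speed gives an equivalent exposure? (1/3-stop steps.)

1/160s

ISO: 400 → 320 → 250 → 200 → 160 → 125 → 100 — 2 stops dropped (darker).
Aperture: f/11 → f/13 → f/14 → f/16 → f/18 — 1 1/3 stops smaller aperture (darker).
Net change so far: 3 1/3 stops darker. Offset with the shutter speed: 1/1600 → 1/1250 → 1/1000 → 1/800 → 1/640 → 1/500 → 1/400 → 1/320 → 1/250 → 1/200 → 1/160.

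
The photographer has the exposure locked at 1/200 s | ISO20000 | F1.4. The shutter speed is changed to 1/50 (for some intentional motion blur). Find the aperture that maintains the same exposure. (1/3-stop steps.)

f/2.8

Shutter speed: 1/200 → 1/160 → 1/125 → 1/100 → 1/80 → 1/60 → 1/50 — 2 stops longer (brighter).
Need 2 stops darker from the aperture: f/1.4 → f/1.6 → f/1.8 → f/2 → f/2.2 → f/2.5 → f/2.8.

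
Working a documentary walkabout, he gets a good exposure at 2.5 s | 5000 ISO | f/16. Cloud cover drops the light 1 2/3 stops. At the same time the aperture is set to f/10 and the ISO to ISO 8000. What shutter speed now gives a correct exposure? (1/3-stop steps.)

Scene light: 1 2/3 stops darker.
Aperture: f/16 → f/14 → f/13 → f/11 → f/10 — 1 1/3 stops opened up (brighter).
ISO: 5000 → 6400 → 8000 — 2/3 stop higher (brighter).
Net so far: 1/3 stop brighter. Shutter speed: 2.5 → 2.

2 s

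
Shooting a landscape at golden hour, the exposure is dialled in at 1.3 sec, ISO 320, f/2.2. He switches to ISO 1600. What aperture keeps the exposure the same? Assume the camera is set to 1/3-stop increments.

ISO: 320 → 400 → 500 → 640 → 800 → 1000 → 1250 → 1600 — 2 1/3 stops raised (brighter).
Need 2 1/3 stops darker from the aperture: f/2.2 → f/2.5 → f/2.8 → f/3.2 → f/3.5 → f/4 → f/4.5 → f/5.

f/5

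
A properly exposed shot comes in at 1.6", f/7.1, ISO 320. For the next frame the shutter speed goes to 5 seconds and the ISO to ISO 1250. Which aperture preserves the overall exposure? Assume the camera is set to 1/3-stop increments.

Shutter speed: 1.6 → 2 → 2.5 → 3.2 → 4 → 5 — 1 2/3 stops slower (brighter).
ISO: 320 → 400 → 500 → 640 → 800 → 1000 → 1250 — 2 stops raised (brighter).
Net change so far: 3 2/3 stops brighter. Offset with the aperture: f/7.1 → f/8 → f/9 → f/10 → f/11 → f/13 → f/14 → f/16 → f/18 → f/20 → f/22 → f/25.

f/25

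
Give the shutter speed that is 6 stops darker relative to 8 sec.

1/8s

Shutter speed: 8 → 4 → 2 → 1 → 1/2 → 1/4 → 1/8 — 6 stops shorter (darker).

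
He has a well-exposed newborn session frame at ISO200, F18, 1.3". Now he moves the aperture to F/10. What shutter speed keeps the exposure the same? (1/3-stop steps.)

Aperture: f/18 → f/16 → f/14 → f/13 → f/11 → f/10 — 1 2/3 stops larger aperture (brighter).
Need 1 2/3 stops darker from the shutter speed: 1.3 → 1 → 0.8 → 0.6 → 0.5 → 0.4.

0.4 s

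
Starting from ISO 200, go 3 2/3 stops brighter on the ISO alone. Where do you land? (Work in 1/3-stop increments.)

ISO: 200 → 250 → 320 → 400 → 500 → 640 → 800 → 1000 → 1250 → 1600 → 2000 → 2500 — 3 2/3 stops higher (brighter).

ISO 2500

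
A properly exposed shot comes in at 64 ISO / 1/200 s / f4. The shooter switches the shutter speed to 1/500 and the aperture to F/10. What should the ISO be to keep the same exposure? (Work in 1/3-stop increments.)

ISO 1000

Shutter speed: 1/200 → 1/250 → 1/320 → 1/400 → 1/500 — 1 1/3 stops faster (darker).
Aperture: f/4 → f/4.5 → f/5 → f/5.6 → f/6.3 → f/7.1 → f/8 → f/9 → f/10 — 2 2/3 stops smaller aperture (darker).
Net change so far: 4 stops darker. Offset with the ISO: 64 → 80 → 100 → 125 → 160 → 200 → 250 → 320 → 400 → 500 → 640 → 800 → 1000.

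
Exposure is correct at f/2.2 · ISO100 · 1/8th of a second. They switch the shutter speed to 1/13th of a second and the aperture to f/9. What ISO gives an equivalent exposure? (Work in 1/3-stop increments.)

Shutter speed: 1/8 → 1/10 → 1/13 — 2/3 stop shorter (darker).
Aperture: f/2.2 → f/2.5 → f/2.8 → f/3.2 → f/3.5 → f/4 → f/4.5 → f/5 → f/5.6 → f/6.3 → f/7.1 → f/8 → f/9 — 4 stops narrower (darker).
Net change so far: 4 2/3 stops darker. Offset with the ISO: 100 → 125 → 160 → 200 → 250 → 320 → 400 → 500 → 640 → 800 → 1000 → 1250 → 1600 → 2000 → 2500.

ISO 2500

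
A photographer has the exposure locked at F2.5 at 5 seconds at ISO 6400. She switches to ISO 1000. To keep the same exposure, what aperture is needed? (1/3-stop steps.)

ISO: 6400 → 5000 → 4000 → 3200 → 2500 → 2000 → 1600 → 1250 → 1000 — 2 2/3 stops dropped (darker).
Need 2 2/3 stops brighter from the aperture: f/2.5 → f/2.2 → f/2 → f/1.8 → f/1.6 → f/1.4 → f/1.2 → f/1.1 → f/1.0.

f/1.0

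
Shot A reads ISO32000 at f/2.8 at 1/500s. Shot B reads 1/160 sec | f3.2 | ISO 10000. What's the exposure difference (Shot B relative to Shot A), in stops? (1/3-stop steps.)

1/3 stop darker

Aperture: f/2.8 → f/3.2 — 1/3 stop stopped down (darker).
Shutter speed: 1/500 → 1/400 → 1/320 → 1/250 → 1/200 → 1/160 — 1 2/3 stops slower (brighter).
ISO: 32000 → 25600 → 20000 → 16000 → 12800 → 10000 — 1 2/3 stops dropped (darker).
Net: −1/3 +1 2/3 −1 2/3 = −1/3 stops.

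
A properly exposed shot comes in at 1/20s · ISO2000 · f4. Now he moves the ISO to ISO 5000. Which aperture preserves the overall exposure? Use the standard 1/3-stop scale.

ISO: 2000 → 2500 → 3200 → 4000 → 5000 — 1 1/3 stops higher (brighter).
Need 1 1/3 stops darker from the aperture: f/4 → f/4.5 → f/5 → f/5.6 → f/6.3.

f/6.3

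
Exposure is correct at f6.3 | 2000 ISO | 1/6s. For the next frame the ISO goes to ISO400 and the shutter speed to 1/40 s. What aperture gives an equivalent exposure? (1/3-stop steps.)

f/1.1

ISO: 2000 → 1600 → 1250 → 1000 → 800 → 640 → 500 → 400 — 2 1/3 stops dropped (darker).
Shutter speed: 1/6 → 1/8 → 1/10 → 1/13 → 1/15 → 1/20 → 1/25 → 1/30 → 1/40 — 2 2/3 stops faster (darker).
Net change so far: 5 stops darker. Offset with the aperture: f/6.3 → f/5.6 → f/5 → f/4.5 → f/4 → f/3.5 → f/3.2 → f/2.8 → f/2.5 → f/2.2 → f/2 → f/1.8 → f/1.6 → f/1.4 → f/1.2 → f/1.1.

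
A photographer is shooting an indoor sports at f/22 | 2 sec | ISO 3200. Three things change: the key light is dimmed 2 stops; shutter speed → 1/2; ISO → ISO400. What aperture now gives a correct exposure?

Scene light: 2 stops darker.
Shutter speed: 2 → 1 → 1/2 — 2 stops faster (darker).
ISO: 3200 → 1600 → 800 → 400 — 3 stops lower (darker).
Net so far: 7 stops darker. Aperture: f/22 → f/16 → f/11 → f/8 → f/5.6 → f/4 → f/2.8 → f/2.

f/2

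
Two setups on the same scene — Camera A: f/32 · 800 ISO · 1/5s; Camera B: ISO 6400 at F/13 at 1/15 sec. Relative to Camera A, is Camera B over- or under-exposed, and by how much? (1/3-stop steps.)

Aperture: f/32 → f/29 → f/25 → f/22 → f/20 → f/18 → f/16 → f/14 → f/13 — 2 2/3 stops wider (brighter).
Shutter speed: 1/5 → 1/6 → 1/8 → 1/10 → 1/13 → 1/15 — 1 2/3 stops shorter (darker).
ISO: 800 → 1000 → 1250 → 1600 → 2000 → 2500 → 3200 → 4000 → 5000 → 6400 — 3 stops higher (brighter).
Net: +2 2/3 −1 2/3 +3 = +4 stops.

4 stops brighter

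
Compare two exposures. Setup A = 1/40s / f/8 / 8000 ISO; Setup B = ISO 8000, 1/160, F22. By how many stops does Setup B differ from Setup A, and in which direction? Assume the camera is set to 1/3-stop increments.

Aperture: f/8 → f/9 → f/10 → f/11 → f/13 → f/14 → f/16 → f/18 → f/20 → f/22 — 3 stops stopped down (darker).
Shutter speed: 1/40 → 1/50 → 1/60 → 1/80 → 1/100 → 1/125 → 1/160 — 2 stops faster (darker).
ISO: unchanged.
Net: −3 −2 = −5 stops.

5 stops darker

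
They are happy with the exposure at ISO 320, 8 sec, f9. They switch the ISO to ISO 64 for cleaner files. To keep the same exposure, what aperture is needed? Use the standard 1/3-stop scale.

ISO: 320 → 250 → 200 → 160 → 125 → 100 → 80 → 64 — 2 1/3 stops lower (darker).
Need 2 1/3 stops brighter from the aperture: f/9 → f/8 → f/7.1 → f/6.3 → f/5.6 → f/5 → f/4.5 → f/4.

f/4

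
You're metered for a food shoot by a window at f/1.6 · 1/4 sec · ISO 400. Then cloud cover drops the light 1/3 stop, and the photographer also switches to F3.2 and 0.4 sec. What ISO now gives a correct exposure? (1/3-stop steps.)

ISO 1250

Scene light: 1/3 stop darker.
Aperture: f/1.6 → f/1.8 → f/2 → f/2.2 → f/2.5 → f/2.8 → f/3.2 — 2 stops stopped down (darker).
Shutter speed: 1/4 → 0.3 → 0.4 — 2/3 stop slower (brighter).
Net so far: 1 2/3 stops darker. ISO: 400 → 500 → 640 → 800 → 1000 → 1250.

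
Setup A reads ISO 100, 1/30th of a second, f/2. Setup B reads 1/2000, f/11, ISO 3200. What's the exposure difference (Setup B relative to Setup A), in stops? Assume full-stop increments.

6 stops darker

Aperture: f/2 → f/2.8 → f/4 → f/5.6 → f/8 → f/11 — 5 stops smaller aperture (darker).
Shutter speed: 1/30 → 1/60 → 1/125 → 1/250 → 1/500 → 1/1000 → 1/2000 — 6 stops faster (darker).
ISO: 100 → 200 → 400 → 800 → 1600 → 3200 — 5 stops higher (brighter).
Net: −5 −6 +5 = −6 stops.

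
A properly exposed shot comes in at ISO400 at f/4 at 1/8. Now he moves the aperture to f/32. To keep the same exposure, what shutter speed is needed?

Aperture: f/4 → f/5.6 → f/8 → f/11 → f/16 → f/22 → f/32 — 6 stops smaller aperture (darker).
Need 6 stops brighter from the shutter speed: 1/8 → 1/4 → 1/2 → 1 → 2 → 4 → 8.

8 s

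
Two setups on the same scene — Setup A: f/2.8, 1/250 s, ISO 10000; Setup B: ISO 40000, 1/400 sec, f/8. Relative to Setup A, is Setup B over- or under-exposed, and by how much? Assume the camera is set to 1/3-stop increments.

1 2/3 stops darker

Aperture: f/2.8 → f/3.2 → f/3.5 → f/4 → f/4.5 → f/5 → f/5.6 → f/6.3 → f/7.1 → f/8 — 3 stops smaller aperture (darker).
Shutter speed: 1/250 → 1/320 → 1/400 — 2/3 stop faster (darker).
ISO: 10000 → 12800 → 16000 → 20000 → 25600 → 32000 → 40000 — 2 stops higher (brighter).
Net: −3 −2/3 +2 = −1 2/3 stops.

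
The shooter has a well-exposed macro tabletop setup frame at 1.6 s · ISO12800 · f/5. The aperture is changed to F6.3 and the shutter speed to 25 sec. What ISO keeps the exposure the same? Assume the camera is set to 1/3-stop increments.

Aperture: f/5 → f/5.6 → f/6.3 — 2/3 stop stopped down (darker).
Shutter speed: 1.6 → 2 → 2.5 → 3.2 → 4 → 5 → 6 → 8 → 10 → 13 → 15 → 20 → 25 — 4 stops slower (brighter).
Net change so far: 3 1/3 stops brighter. Offset with the ISO: 12800 → 10000 → 8000 → 6400 → 5000 → 4000 → 3200 → 2500 → 2000 → 1600 → 1250.

ISO 1250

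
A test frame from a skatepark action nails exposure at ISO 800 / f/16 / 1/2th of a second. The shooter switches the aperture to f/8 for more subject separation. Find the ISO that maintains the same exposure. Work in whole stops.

Aperture: f/16 → f/11 → f/8 — 2 stops opened up (brighter).
Need 2 stops darker from the ISO: 800 → 400 → 200.

ISO 200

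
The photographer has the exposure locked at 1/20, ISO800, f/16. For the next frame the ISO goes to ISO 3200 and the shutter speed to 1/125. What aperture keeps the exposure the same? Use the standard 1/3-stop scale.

f/13

ISO: 800 → 1000 → 1250 → 1600 → 2000 → 2500 → 3200 — 2 stops raised (brighter).
Shutter speed: 1/20 → 1/25 → 1/30 → 1/40 → 1/50 → 1/60 → 1/80 → 1/100 → 1/125 — 2 2/3 stops shorter (darker).
Net change so far: 2/3 stop darker. Offset with the aperture: f/16 → f/14 → f/13.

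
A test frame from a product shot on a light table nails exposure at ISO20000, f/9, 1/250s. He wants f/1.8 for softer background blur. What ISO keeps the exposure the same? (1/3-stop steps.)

Aperture: f/9 → f/8 → f/7.1 → f/6.3 → f/5.6 → f/5 → f/4.5 → f/4 → f/3.5 → f/3.2 → f/2.8 → f/2.5 → f/2.2 → f/2 → f/1.8 — 4 2/3 stops larger aperture (brighter).
Need 4 2/3 stops darker from the ISO: 20000 → 16000 → 12800 → 10000 → 8000 → 6400 → 5000 → 4000 → 3200 → 2500 → 2000 → 1600 → 1250 → 1000 → 800.

ISO 800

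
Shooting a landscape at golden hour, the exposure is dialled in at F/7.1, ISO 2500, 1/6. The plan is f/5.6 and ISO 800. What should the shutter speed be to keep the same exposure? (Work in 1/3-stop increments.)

0.3 s

Aperture: f/7.1 → f/6.3 → f/5.6 — 2/3 stop wider (brighter).
ISO: 2500 → 2000 → 1600 → 1250 → 1000 → 800 — 1 2/3 stops lower (darker).
Net change so far: 1 stop darker. Offset with the shutter speed: 1/6 → 1/5 → 1/4 → 0.3.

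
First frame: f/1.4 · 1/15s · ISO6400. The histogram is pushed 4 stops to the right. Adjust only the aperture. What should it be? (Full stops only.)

f/5.6

Overexposed by 4 stops → need 4 stops darker.
Aperture: f/1.4 → f/2 → f/2.8 → f/4 → f/5.6.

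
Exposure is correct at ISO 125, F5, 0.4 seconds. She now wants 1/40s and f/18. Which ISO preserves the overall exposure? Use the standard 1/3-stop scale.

Shutter speed: 0.4 → 0.3 → 1/4 → 1/5 → 1/6 → 1/8 → 1/10 → 1/13 → 1/15 → 1/20 → 1/25 → 1/30 → 1/40 — 4 stops faster (darker).
Aperture: f/5 → f/5.6 → f/6.3 → f/7.1 → f/8 → f/9 → f/10 → f/11 → f/13 → f/14 → f/16 → f/18 — 3 2/3 stops stopped down (darker).
Net change so far: 7 2/3 stops darker. Offset with the ISO: 125 → 160 → 200 → 250 → 320 → 400 → 500 → 640 → 800 → 1000 → 1250 → 1600 → 2000 → 2500 → 3200 → 4000 → 5000 → 6400 → 8000 → 10000 → 12800 → 16000 → 20000 → 25600.

ISO 25600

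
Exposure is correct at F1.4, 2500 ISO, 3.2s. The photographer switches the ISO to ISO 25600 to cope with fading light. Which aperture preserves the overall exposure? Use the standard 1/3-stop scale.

ISO: 2500 → 3200 → 4000 → 5000 → 6400 → 8000 → 10000 → 12800 → 16000 → 20000 → 25600 — 3 1/3 stops higher (brighter).
Need 3 1/3 stops darker from the aperture: f/1.4 → f/1.6 → f/1.8 → f/2 → f/2.2 → f/2.5 → f/2.8 → f/3.2 → f/3.5 → f/4 → f/4.5.

f/4.5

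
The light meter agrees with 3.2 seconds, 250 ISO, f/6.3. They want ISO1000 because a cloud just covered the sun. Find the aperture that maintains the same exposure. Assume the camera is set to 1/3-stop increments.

f/13

ISO: 250 → 320 → 400 → 500 → 640 → 800 → 1000 — 2 stops higher (brighter).
Need 2 stops darker from the aperture: f/6.3 → f/7.1 → f/8 → f/9 → f/10 → f/11 → f/13.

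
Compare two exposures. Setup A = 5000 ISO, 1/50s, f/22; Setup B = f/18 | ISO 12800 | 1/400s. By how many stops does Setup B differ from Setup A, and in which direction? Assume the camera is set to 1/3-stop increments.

Aperture: f/22 → f/20 → f/18 — 2/3 stop wider (brighter).
Shutter speed: 1/50 → 1/60 → 1/80 → 1/100 → 1/125 → 1/160 → 1/200 → 1/250 → 1/320 → 1/400 — 3 stops shorter (darker).
ISO: 5000 → 6400 → 8000 → 10000 → 12800 — 1 1/3 stops raised (brighter).
Net: +2/3 −3 +1 1/3 = −1 stop.

1 stop darker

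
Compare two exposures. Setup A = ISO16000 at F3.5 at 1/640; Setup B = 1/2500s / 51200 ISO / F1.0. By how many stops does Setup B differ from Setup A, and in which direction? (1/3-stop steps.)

3 1/3 stops brighter

Aperture: f/3.5 → f/3.2 → f/2.8 → f/2.5 → f/2.2 → f/2 → f/1.8 → f/1.6 → f/1.4 → f/1.2 → f/1.1 → f/1.0 — 3 2/3 stops wider (brighter).
Shutter speed: 1/640 → 1/800 → 1/1000 → 1/1250 → 1/1600 → 1/2000 → 1/2500 — 2 stops faster (darker).
ISO: 16000 → 20000 → 25600 → 32000 → 40000 → 51200 — 1 2/3 stops higher (brighter).
Net: +3 2/3 −2 +1 2/3 = +3 1/3 stops.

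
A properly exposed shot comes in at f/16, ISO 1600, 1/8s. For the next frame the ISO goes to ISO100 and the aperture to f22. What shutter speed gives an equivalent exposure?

4 s

ISO: 1600 → 800 → 400 → 200 → 100 — 4 stops lower (darker).
Aperture: f/16 → f/22 — 1 stop narrower (darker).
Net change so far: 5 stops darker. Offset with the shutter speed: 1/8 → 1/4 → 1/2 → 1 → 2 → 4.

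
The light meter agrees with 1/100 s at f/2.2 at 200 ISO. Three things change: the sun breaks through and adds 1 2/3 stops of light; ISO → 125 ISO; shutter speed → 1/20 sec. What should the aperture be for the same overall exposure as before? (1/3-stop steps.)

Scene light: 1 2/3 stops brighter.
ISO: 200 → 160 → 125 — 2/3 stop dropped (darker).
Shutter speed: 1/100 → 1/80 → 1/60 → 1/50 → 1/40 → 1/30 → 1/25 → 1/20 — 2 1/3 stops longer (brighter).
Net so far: 3 1/3 stops brighter. Aperture: f/2.2 → f/2.5 → f/2.8 → f/3.2 → f/3.5 → f/4 → f/4.5 → f/5 → f/5.6 → f/6.3 → f/7.1.

f/7.1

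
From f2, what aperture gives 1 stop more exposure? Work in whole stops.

f/1.4

Aperture: f/2 → f/1.4 — 1 stop opened up (brighter).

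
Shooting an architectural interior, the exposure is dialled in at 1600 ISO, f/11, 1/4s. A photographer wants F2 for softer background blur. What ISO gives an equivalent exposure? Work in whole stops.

Aperture: f/11 → f/8 → f/5.6 → f/4 → f/2.8 → f/2 — 5 stops wider (brighter).
Need 5 stops darker from the ISO: 1600 → 800 → 400 → 200 → 100 → 50.

ISO 50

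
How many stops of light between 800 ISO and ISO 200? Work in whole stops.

2 stops

800 → 400 → 200 — count the steps: 2 stops.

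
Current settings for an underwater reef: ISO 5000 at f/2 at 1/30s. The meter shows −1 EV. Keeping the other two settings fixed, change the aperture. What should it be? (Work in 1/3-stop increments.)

Underexposed by 1 stop → need 1 stop brighter.
Aperture: f/2 → f/1.8 → f/1.6 → f/1.4.

f/1.4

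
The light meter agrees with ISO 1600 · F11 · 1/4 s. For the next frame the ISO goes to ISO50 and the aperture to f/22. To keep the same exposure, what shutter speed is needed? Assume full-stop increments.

ISO: 1600 → 800 → 400 → 200 → 100 → 50 — 5 stops dropped (darker).
Aperture: f/11 → f/16 → f/22 — 2 stops smaller aperture (darker).
Net change so far: 7 stops darker. Offset with the shutter speed: 1/4 → 1/2 → 1 → 2 → 4 → 8 → 15 → 30.

30 s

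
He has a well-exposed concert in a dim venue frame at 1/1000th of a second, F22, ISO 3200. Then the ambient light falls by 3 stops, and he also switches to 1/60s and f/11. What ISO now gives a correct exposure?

Scene light: 3 stops darker.
Shutter speed: 1/1000 → 1/500 → 1/250 → 1/125 → 1/60 — 4 stops slower (brighter).
Aperture: f/22 → f/16 → f/11 — 2 stops larger aperture (brighter).
Net so far: 3 stops brighter. ISO: 3200 → 1600 → 800 → 400.

ISO 400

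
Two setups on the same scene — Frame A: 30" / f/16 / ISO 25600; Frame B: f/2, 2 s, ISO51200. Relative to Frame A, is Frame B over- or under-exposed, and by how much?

Aperture: f/16 → f/11 → f/8 → f/5.6 → f/4 → f/2.8 → f/2 — 6 stops opened up (brighter).
Shutter speed: 30 → 15 → 8 → 4 → 2 — 4 stops faster (darker).
ISO: 25600 → 51200 — 1 stop higher (brighter).
Net: +6 −4 +1 = +3 stops.

3 stops brighter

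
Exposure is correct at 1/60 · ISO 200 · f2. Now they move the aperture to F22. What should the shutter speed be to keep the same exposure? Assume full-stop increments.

2 s

Aperture: f/2 → f/2.8 → f/4 → f/5.6 → f/8 → f/11 → f/16 → f/22 — 7 stops smaller aperture (darker).
Need 7 stops brighter from the shutter speed: 1/60 → 1/30 → 1/15 → 1/8 → 1/4 → 1/2 → 1 → 2.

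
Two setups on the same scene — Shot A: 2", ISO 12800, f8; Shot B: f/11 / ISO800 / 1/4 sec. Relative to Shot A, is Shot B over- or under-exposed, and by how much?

8 stops darker

Aperture: f/8 → f/11 — 1 stop stopped down (darker).
Shutter speed: 2 → 1 → 1/2 → 1/4 — 3 stops faster (darker).
ISO: 12800 → 6400 → 3200 → 1600 → 800 — 4 stops lower (darker).
Net: −1 −3 −4 = −8 stops.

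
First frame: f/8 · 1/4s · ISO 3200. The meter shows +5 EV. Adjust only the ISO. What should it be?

Overexposed by 5 stops → need 5 stops darker.
ISO: 3200 → 1600 → 800 → 400 → 200 → 100.

ISO 100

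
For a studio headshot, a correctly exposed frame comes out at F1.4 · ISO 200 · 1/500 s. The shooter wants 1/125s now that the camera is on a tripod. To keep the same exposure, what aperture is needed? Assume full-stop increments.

f/2.8

Shutter speed: 1/500 → 1/250 → 1/125 — 2 stops longer (brighter).
Need 2 stops darker from the aperture: f/1.4 → f/2 → f/2.8.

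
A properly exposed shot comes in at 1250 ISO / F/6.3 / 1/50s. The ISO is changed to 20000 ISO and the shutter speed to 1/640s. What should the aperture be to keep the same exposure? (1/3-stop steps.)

ISO: 1250 → 1600 → 2000 → 2500 → 3200 → 4000 → 5000 → 6400 → 8000 → 10000 → 12800 → 16000 → 20000 — 4 stops higher (brighter).
Shutter speed: 1/50 → 1/60 → 1/80 → 1/100 → 1/125 → 1/160 → 1/200 → 1/250 → 1/320 → 1/400 → 1/500 → 1/640 — 3 2/3 stops shorter (darker).
Net change so far: 1/3 stop brighter. Offset with the aperture: f/6.3 → f/7.1.

f/7.1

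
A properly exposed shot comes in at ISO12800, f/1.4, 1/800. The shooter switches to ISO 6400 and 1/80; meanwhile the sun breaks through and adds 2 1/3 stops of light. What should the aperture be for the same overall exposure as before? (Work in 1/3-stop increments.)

Scene light: 2 1/3 stops brighter.
ISO: 12800 → 10000 → 8000 → 6400 — 1 stop dropped (darker).
Shutter speed: 1/800 → 1/640 → 1/500 → 1/400 → 1/320 → 1/250 → 1/200 → 1/160 → 1/125 → 1/100 → 1/80 — 3 1/3 stops slower (brighter).
Net so far: 4 2/3 stops brighter. Aperture: f/1.4 → f/1.6 → f/1.8 → f/2 → f/2.2 → f/2.5 → f/2.8 → f/3.2 → f/3.5 → f/4 → f/4.5 → f/5 → f/5.6 → f/6.3 → f/7.1.

f/7.1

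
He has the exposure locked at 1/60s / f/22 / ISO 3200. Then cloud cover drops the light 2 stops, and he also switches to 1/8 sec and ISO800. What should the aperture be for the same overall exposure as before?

f/16

Scene light: 2 stops darker.
Shutter speed: 1/60 → 1/30 → 1/15 → 1/8 — 3 stops longer (brighter).
ISO: 3200 → 1600 → 800 — 2 stops dropped (darker).
Net so far: 1 stop darker. Aperture: f/22 → f/16.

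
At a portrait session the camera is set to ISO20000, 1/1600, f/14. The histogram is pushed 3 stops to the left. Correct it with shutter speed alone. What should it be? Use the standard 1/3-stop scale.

Underexposed by 3 stops → need 3 stops brighter.
Shutter speed: 1/1600 → 1/1250 → 1/1000 → 1/800 → 1/640 → 1/500 → 1/400 → 1/320 → 1/250 → 1/200.

1/200s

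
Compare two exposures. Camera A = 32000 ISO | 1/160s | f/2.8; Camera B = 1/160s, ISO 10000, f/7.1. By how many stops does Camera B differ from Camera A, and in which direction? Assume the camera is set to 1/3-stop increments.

4 1/3 stops darker

Aperture: f/2.8 → f/3.2 → f/3.5 → f/4 → f/4.5 → f/5 → f/5.6 → f/6.3 → f/7.1 — 2 2/3 stops narrower (darker).
Shutter speed: unchanged.
ISO: 32000 → 25600 → 20000 → 16000 → 12800 → 10000 — 1 2/3 stops dropped (darker).
Net: −2 2/3 −1 2/3 = −4 1/3 stops.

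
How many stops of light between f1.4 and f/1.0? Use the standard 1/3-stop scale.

1 stop

f/1.4 → f/1.2 → f/1.1 → f/1.0 — count the steps: 3 third-stops = 1 stop.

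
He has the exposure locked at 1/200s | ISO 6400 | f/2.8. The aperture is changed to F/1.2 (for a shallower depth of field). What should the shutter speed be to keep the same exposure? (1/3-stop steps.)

1/1000s

Aperture: f/2.8 → f/2.5 → f/2.2 → f/2 → f/1.8 → f/1.6 → f/1.4 → f/1.2 — 2 1/3 stops larger aperture (brighter).
Need 2 1/3 stops darker from the shutter speed: 1/200 → 1/250 → 1/320 → 1/400 → 1/500 → 1/640 → 1/800 → 1/1000.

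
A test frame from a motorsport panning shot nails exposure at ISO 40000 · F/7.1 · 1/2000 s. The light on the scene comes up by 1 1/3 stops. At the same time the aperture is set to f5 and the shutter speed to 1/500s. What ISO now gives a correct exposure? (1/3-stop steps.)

ISO 2000

Scene light: 1 1/3 stops brighter.
Aperture: f/7.1 → f/6.3 → f/5.6 → f/5 — 1 stop larger aperture (brighter).
Shutter speed: 1/2000 → 1/1600 → 1/1250 → 1/1000 → 1/800 → 1/640 → 1/500 — 2 stops longer (brighter).
Net so far: 4 1/3 stops brighter. ISO: 40000 → 32000 → 25600 → 20000 → 16000 → 12800 → 10000 → 8000 → 6400 → 5000 → 4000 → 3200 → 2500 → 2000.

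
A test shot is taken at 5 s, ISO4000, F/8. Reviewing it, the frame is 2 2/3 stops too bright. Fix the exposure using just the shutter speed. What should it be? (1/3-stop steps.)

0.8 s

Overexposed by 2 2/3 stops → need 2 2/3 stops darker.
Shutter speed: 5 → 4 → 3.2 → 2.5 → 2 → 1.6 → 1.3 → 1 → 0.8.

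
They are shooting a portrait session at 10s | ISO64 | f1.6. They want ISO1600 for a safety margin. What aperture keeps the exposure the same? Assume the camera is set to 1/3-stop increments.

f/8

ISO: 64 → 80 → 100 → 125 → 160 → 200 → 250 → 320 → 400 → 500 → 640 → 800 → 1000 → 1250 → 1600 — 4 2/3 stops higher (brighter).
Need 4 2/3 stops darker from the aperture: f/1.6 → f/1.8 → f/2 → f/2.2 → f/2.5 → f/2.8 → f/3.2 → f/3.5 → f/4 → f/4.5 → f/5 → f/5.6 → f/6.3 → f/7.1 → f/8.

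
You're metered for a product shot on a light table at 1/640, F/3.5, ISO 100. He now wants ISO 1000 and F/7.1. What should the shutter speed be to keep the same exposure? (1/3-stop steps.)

1/1600s

ISO: 100 → 125 → 160 → 200 → 250 → 320 → 400 → 500 → 640 → 800 → 1000 — 3 1/3 stops higher (brighter).
Aperture: f/3.5 → f/4 → f/4.5 → f/5 → f/5.6 → f/6.3 → f/7.1 — 2 stops stopped down (darker).
Net change so far: 1 1/3 stops brighter. Offset with the shutter speed: 1/640 → 1/800 → 1/1000 → 1/1250 → 1/1600.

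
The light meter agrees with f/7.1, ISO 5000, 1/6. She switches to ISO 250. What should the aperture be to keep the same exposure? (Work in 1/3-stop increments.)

ISO: 5000 → 4000 → 3200 → 2500 → 2000 → 1600 → 1250 → 1000 → 800 → 640 → 500 → 400 → 320 → 250 — 4 1/3 stops dropped (darker).
Need 4 1/3 stops brighter from the aperture: f/7.1 → f/6.3 → f/5.6 → f/5 → f/4.5 → f/4 → f/3.5 → f/3.2 → f/2.8 → f/2.5 → f/2.2 → f/2 → f/1.8 → f/1.6.

f/1.6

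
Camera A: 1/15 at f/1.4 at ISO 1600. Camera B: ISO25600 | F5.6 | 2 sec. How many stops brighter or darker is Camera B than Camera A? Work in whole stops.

Aperture: f/1.4 → f/2 → f/2.8 → f/4 → f/5.6 — 4 stops smaller aperture (darker).
Shutter speed: 1/15 → 1/8 → 1/4 → 1/2 → 1 → 2 — 5 stops slower (brighter).
ISO: 1600 → 3200 → 6400 → 12800 → 25600 — 4 stops higher (brighter).
Net: −4 +5 +4 = +5 stops.

5 stops brighter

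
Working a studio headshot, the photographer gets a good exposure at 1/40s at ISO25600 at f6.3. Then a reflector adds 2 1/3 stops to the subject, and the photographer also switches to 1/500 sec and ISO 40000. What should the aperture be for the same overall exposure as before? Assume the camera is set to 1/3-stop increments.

f/5

Scene light: 2 1/3 stops brighter.
Shutter speed: 1/40 → 1/50 → 1/60 → 1/80 → 1/100 → 1/125 → 1/160 → 1/200 → 1/250 → 1/320 → 1/400 → 1/500 — 3 2/3 stops shorter (darker).
ISO: 25600 → 32000 → 40000 — 2/3 stop raised (brighter).
Net so far: 2/3 stop darker. Aperture: f/6.3 → f/5.6 → f/5.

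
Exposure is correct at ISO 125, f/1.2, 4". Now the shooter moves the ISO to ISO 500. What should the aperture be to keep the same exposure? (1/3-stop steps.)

ISO: 125 → 160 → 200 → 250 → 320 → 400 → 500 — 2 stops raised (brighter).
Need 2 stops darker from the aperture: f/1.2 → f/1.4 → f/1.6 → f/1.8 → f/2 → f/2.2 → f/2.5.

f/2.5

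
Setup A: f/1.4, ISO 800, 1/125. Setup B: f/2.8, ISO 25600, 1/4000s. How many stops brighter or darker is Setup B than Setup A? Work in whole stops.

2 stops darker

Aperture: f/1.4 → f/2 → f/2.8 — 2 stops smaller aperture (darker).
Shutter speed: 1/125 → 1/250 → 1/500 → 1/1000 → 1/2000 → 1/4000 — 5 stops faster (darker).
ISO: 800 → 1600 → 3200 → 6400 → 12800 → 25600 — 5 stops raised (brighter).
Net: −2 −5 +5 = −2 stops.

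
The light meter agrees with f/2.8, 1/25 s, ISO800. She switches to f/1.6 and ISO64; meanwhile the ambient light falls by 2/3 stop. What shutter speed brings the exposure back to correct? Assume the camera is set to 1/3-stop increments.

1/4s

Scene light: 2/3 stop darker.
Aperture: f/2.8 → f/2.5 → f/2.2 → f/2 → f/1.8 → f/1.6 — 1 2/3 stops wider (brighter).
ISO: 800 → 640 → 500 → 400 → 320 → 250 → 200 → 160 → 125 → 100 → 80 → 64 — 3 2/3 stops dropped (darker).
Net so far: 2 2/3 stops darker. Shutter speed: 1/25 → 1/20 → 1/15 → 1/13 → 1/10 → 1/8 → 1/6 → 1/5 → 1/4.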